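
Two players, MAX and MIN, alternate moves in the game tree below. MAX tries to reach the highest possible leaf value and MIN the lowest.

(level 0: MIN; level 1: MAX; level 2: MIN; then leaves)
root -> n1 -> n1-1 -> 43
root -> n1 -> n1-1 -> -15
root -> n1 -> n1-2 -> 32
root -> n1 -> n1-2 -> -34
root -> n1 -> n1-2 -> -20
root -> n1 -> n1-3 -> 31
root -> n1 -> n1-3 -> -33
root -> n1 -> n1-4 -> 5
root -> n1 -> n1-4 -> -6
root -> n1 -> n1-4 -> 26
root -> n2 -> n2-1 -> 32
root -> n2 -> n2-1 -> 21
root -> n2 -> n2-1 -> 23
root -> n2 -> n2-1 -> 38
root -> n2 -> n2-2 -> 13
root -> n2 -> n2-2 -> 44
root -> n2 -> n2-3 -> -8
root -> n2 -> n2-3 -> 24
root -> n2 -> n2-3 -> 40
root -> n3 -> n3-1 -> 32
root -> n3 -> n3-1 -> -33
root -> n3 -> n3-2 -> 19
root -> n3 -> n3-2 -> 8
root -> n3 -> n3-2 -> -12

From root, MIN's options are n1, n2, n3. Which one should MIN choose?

n1-1 (MIN): min(43, -15) = -15
n1-2 (MIN): min(32, -34, -20) = -34
n1-3 (MIN): min(31, -33) = -33
n1-4 (MIN): min(5, -6, 26) = -6
n1 (MAX): max(-15, -34, -33, -6) = -6
n2-1 (MIN): min(32, 21, 23, 38) = 21
n2-2 (MIN): min(13, 44) = 13
n2-3 (MIN): min(-8, 24, 40) = -8
n2 (MAX): max(21, 13, -8) = 21
n3-1 (MIN): min(32, -33) = -33
n3-2 (MIN): min(19, 8, -12) = -12
n3 (MAX): max(-33, -12) = -12
root (MIN): min(-6, 21, -12) = -12
MIN at root wants the lowest of {n1=-6, n2=21, n3=-12}, so chooses n3.

n3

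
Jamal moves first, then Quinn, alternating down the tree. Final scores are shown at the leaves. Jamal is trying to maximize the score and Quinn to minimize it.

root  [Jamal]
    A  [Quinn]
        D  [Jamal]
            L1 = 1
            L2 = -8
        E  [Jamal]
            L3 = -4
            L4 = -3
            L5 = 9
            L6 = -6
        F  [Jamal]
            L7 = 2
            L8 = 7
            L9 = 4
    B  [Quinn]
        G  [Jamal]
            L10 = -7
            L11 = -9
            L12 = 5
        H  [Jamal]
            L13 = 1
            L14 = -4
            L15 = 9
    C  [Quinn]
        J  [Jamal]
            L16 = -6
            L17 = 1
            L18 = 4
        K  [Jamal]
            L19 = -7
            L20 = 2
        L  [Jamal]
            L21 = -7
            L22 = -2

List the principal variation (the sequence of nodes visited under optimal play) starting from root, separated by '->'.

root -> B -> G -> L12

D (Jamal): max(1, -8) = 1
E (Jamal): max(-4, -3, 9, -6) = 9
F (Jamal): max(2, 7, 4) = 7
A (Quinn): min(1, 9, 7) = 1
G (Jamal): max(-7, -9, 5) = 5
H (Jamal): max(1, -4, 9) = 9
B (Quinn): min(5, 9) = 5
J (Jamal): max(-6, 1, 4) = 4
K (Jamal): max(-7, 2) = 2
L (Jamal): max(-7, -2) = -2
C (Quinn): min(4, 2, -2) = -2
root (Jamal): max(1, 5, -2) = 5
At root, Jamal picks B (highest: 5).
At B, Quinn picks G (lowest: 5).
At G, Jamal picks L12 (highest: 5).
Terminal value 5.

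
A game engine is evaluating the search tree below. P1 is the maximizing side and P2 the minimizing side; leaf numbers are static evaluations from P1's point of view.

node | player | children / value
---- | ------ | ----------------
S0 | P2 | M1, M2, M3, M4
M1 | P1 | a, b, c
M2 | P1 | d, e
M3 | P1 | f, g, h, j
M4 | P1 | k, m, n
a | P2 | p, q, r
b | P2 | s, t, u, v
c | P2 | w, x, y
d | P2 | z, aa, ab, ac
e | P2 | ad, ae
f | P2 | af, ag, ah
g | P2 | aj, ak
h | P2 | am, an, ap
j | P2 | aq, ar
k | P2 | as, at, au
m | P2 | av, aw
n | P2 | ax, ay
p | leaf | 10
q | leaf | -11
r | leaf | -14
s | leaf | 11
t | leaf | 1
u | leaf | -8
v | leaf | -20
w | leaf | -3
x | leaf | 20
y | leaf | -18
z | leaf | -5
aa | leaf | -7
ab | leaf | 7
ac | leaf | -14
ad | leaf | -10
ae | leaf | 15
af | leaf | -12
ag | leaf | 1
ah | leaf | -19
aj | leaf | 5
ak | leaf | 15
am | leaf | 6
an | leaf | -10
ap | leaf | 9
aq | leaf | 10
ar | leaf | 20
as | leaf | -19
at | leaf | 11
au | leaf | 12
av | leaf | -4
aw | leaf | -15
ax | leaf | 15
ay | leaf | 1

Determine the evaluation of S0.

-14

a (P2): min(10, -11, -14) = -14
b (P2): min(11, 1, -8, -20) = -20
c (P2): min(-3, 20, -18) = -18
M1 (P1): max(-14, -20, -18) = -14
d (P2): min(-5, -7, 7, -14) = -14
e (P2): min(-10, 15) = -10
M2 (P1): max(-14, -10) = -10
f (P2): min(-12, 1, -19) = -19
g (P2): min(5, 15) = 5
h (P2): min(6, -10, 9) = -10
j (P2): min(10, 20) = 10
M3 (P1): max(-19, 5, -10, 10) = 10
k (P2): min(-19, 11, 12) = -19
m (P2): min(-4, -15) = -15
n (P2): min(15, 1) = 1
M4 (P1): max(-19, -15, 1) = 1
S0 (P2): min(-14, -10, 10, 1) = -14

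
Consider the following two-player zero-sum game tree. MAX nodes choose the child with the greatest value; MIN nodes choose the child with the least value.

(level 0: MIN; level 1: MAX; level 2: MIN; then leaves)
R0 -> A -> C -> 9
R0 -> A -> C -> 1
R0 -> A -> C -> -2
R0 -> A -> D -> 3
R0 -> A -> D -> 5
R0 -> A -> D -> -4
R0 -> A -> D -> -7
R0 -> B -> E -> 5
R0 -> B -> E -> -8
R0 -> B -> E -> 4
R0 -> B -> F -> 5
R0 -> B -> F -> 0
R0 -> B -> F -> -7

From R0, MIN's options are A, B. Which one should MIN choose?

B

C (MIN): min(9, 1, -2) = -2
D (MIN): min(3, 5, -4, -7) = -7
A (MAX): max(-2, -7) = -2
E (MIN): min(5, -8, 4) = -8
F (MIN): min(5, 0, -7) = -7
B (MAX): max(-8, -7) = -7
R0 (MIN): min(-2, -7) = -7
MIN at R0 wants the lowest of {A=-2, B=-7}, so chooses B.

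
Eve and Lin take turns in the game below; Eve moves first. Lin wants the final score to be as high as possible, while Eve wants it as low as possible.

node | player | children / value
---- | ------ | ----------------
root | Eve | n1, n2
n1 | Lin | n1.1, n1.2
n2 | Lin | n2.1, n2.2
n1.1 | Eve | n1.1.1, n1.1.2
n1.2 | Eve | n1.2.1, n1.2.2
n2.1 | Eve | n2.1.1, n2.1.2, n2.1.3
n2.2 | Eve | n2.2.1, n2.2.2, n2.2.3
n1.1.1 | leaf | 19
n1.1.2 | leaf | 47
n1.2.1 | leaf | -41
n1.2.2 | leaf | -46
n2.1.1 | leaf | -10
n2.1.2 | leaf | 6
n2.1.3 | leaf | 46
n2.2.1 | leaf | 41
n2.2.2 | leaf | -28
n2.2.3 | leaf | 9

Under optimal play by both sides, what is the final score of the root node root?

-10

n1.1 (Eve): min(19, 47) = 19
n1.2 (Eve): min(-41, -46) = -46
n1 (Lin): max(19, -46) = 19
n2.1 (Eve): min(-10, 6, 46) = -10
n2.2 (Eve): min(41, -28, 9) = -28
n2 (Lin): max(-10, -28) = -10
root (Eve): min(19, -10) = -10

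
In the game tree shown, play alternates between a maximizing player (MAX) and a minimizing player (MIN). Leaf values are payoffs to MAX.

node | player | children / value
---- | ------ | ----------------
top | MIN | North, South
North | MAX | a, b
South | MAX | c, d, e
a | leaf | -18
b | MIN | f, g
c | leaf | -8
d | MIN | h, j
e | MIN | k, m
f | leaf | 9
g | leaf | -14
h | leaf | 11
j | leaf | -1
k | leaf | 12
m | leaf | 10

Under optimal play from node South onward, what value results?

d (MIN): min(11, -1) = -1
e (MIN): min(12, 10) = 10
South (MAX): max(-8, -1, 10) = 10

10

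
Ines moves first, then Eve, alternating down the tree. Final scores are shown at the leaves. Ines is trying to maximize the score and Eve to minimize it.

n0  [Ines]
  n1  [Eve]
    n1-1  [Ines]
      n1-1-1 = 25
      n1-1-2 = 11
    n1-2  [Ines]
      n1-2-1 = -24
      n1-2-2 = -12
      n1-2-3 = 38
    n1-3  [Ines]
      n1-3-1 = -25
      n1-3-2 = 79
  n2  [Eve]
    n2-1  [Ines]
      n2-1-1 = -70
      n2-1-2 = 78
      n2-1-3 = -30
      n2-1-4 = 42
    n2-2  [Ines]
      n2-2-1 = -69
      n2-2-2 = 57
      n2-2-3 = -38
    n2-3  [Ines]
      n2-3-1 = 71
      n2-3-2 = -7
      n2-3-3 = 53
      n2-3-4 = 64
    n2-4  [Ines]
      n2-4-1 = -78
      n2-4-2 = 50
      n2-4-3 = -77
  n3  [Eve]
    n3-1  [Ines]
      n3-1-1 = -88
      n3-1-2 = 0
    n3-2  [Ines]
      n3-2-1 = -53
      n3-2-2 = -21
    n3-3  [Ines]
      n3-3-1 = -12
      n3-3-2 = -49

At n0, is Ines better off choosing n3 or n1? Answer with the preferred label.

n1

n3-1 (Ines): max(-88, 0) = 0
n3-2 (Ines): max(-53, -21) = -21
n3-3 (Ines): max(-12, -49) = -12
n3 (Eve): min(0, -21, -12) = -21
n1-1 (Ines): max(25, 11) = 25
n1-2 (Ines): max(-24, -12, 38) = 38
n1-3 (Ines): max(-25, 79) = 79
n1 (Eve): min(25, 38, 79) = 25
Ines prefers the higher value; n3=-21, n1=25. n1 is better since 25 > -21.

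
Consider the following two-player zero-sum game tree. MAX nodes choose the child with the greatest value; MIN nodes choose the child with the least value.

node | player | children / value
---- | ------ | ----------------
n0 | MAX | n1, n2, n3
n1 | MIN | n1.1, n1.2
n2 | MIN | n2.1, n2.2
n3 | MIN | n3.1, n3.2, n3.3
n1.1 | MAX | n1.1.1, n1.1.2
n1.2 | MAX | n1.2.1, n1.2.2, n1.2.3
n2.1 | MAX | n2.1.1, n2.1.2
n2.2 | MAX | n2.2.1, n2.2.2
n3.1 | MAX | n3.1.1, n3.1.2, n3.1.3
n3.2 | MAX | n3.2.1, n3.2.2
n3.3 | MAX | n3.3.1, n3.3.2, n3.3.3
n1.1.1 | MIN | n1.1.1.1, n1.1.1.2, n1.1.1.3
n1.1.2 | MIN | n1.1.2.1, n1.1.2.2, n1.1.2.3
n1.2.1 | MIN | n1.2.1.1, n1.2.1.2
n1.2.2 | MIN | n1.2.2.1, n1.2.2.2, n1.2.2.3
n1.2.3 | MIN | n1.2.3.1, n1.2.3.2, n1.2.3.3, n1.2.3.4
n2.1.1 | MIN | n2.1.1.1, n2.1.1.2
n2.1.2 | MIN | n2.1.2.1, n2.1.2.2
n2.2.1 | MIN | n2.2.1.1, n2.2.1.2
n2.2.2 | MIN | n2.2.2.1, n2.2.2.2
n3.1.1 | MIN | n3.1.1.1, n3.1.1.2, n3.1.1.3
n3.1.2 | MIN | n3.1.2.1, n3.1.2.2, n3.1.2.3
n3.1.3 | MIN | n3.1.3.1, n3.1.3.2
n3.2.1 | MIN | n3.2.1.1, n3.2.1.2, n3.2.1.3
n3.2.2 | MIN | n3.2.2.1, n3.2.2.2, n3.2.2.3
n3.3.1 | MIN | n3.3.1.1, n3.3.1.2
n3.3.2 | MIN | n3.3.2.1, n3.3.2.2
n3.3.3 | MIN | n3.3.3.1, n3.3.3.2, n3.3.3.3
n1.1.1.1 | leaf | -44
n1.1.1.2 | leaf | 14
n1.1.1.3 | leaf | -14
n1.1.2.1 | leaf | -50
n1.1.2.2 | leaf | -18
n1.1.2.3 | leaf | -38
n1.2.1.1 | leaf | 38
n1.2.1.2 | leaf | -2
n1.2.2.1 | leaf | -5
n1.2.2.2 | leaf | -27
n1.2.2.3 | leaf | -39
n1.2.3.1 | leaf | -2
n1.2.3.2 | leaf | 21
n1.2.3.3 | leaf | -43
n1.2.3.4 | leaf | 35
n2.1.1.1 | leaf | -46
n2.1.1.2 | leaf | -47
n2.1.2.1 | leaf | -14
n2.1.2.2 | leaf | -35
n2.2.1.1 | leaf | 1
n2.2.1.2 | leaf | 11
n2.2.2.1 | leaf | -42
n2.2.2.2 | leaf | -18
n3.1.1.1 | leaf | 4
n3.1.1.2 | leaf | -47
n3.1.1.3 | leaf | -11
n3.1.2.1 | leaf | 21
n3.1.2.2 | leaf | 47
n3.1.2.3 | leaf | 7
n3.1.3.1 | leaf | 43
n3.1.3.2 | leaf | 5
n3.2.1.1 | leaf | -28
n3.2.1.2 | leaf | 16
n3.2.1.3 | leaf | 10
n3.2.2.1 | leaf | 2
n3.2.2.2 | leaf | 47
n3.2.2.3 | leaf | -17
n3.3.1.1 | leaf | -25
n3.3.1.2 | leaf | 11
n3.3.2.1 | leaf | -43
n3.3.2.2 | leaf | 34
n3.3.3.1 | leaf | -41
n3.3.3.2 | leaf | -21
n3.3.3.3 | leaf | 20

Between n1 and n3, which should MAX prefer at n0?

n3

n1.1.1 (MIN): min(-44, 14, -14) = -44
n1.1.2 (MIN): min(-50, -18, -38) = -50
n1.1 (MAX): max(-44, -50) = -44
n1.2.1 (MIN): min(38, -2) = -2
n1.2.2 (MIN): min(-5, -27, -39) = -39
n1.2.3 (MIN): min(-2, 21, -43, 35) = -43
n1.2 (MAX): max(-2, -39, -43) = -2
n1 (MIN): min(-44, -2) = -44
n3.1.1 (MIN): min(4, -47, -11) = -47
n3.1.2 (MIN): min(21, 47, 7) = 7
n3.1.3 (MIN): min(43, 5) = 5
n3.1 (MAX): max(-47, 7, 5) = 7
n3.2.1 (MIN): min(-28, 16, 10) = -28
n3.2.2 (MIN): min(2, 47, -17) = -17
n3.2 (MAX): max(-28, -17) = -17
n3.3.1 (MIN): min(-25, 11) = -25
n3.3.2 (MIN): min(-43, 34) = -43
n3.3.3 (MIN): min(-41, -21, 20) = -41
n3.3 (MAX): max(-25, -43, -41) = -25
n3 (MIN): min(7, -17, -25) = -25
MAX prefers the higher value; n1=-44, n3=-25. n3 is better since -25 > -44.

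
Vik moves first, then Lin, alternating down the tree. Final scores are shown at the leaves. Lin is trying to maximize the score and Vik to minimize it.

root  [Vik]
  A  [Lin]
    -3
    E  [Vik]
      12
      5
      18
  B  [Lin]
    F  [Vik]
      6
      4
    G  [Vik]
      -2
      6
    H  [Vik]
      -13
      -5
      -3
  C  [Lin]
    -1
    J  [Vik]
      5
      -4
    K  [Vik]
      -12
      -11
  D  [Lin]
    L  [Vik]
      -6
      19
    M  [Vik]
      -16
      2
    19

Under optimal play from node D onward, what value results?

L (Vik): min(-6, 19) = -6
M (Vik): min(-16, 2) = -16
D (Lin): max(-6, -16, 19) = 19

19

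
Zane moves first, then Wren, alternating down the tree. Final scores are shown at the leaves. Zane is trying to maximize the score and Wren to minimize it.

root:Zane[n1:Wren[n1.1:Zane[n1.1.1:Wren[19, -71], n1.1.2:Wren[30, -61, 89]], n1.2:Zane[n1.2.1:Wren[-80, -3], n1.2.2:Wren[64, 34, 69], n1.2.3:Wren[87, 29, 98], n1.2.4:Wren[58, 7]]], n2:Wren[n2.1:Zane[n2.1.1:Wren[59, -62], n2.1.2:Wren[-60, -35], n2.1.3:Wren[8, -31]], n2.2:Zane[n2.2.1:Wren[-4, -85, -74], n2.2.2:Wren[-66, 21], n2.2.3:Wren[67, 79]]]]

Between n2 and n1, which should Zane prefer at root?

n2.1.1 (Wren): min(59, -62) = -62
n2.1.2 (Wren): min(-60, -35) = -60
n2.1.3 (Wren): min(8, -31) = -31
n2.1 (Zane): max(-62, -60, -31) = -31
n2.2.1 (Wren): min(-4, -85, -74) = -85
n2.2.2 (Wren): min(-66, 21) = -66
n2.2.3 (Wren): min(67, 79) = 67
n2.2 (Zane): max(-85, -66, 67) = 67
n2 (Wren): min(-31, 67) = -31
n1.1.1 (Wren): min(19, -71) = -71
n1.1.2 (Wren): min(30, -61, 89) = -61
n1.1 (Zane): max(-71, -61) = -61
n1.2.1 (Wren): min(-80, -3) = -80
n1.2.2 (Wren): min(64, 34, 69) = 34
n1.2.3 (Wren): min(87, 29, 98) = 29
n1.2.4 (Wren): min(58, 7) = 7
n1.2 (Zane): max(-80, 34, 29, 7) = 34
n1 (Wren): min(-61, 34) = -61
Zane prefers the higher value; n2=-31, n1=-61. n2 is better since -31 > -61.

n2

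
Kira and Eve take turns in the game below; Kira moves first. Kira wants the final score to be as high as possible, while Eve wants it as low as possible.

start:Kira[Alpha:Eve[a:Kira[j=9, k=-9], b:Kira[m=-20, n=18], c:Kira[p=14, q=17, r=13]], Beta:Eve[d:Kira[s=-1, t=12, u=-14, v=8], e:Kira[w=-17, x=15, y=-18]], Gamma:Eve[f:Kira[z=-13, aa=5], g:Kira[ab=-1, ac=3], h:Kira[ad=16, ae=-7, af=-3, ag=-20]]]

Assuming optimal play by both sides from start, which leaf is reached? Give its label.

t

a (Kira): max(9, -9) = 9
b (Kira): max(-20, 18) = 18
c (Kira): max(14, 17, 13) = 17
Alpha (Eve): min(9, 18, 17) = 9
d (Kira): max(-1, 12, -14, 8) = 12
e (Kira): max(-17, 15, -18) = 15
Beta (Eve): min(12, 15) = 12
f (Kira): max(-13, 5) = 5
g (Kira): max(-1, 3) = 3
h (Kira): max(16, -7, -3, -20) = 16
Gamma (Eve): min(5, 3, 16) = 3
start (Kira): max(9, 12, 3) = 12
At start, Kira picks Beta (highest: 12).
At Beta, Eve picks d (lowest: 12).
At d, Kira picks t (highest: 12).
Terminal value 12.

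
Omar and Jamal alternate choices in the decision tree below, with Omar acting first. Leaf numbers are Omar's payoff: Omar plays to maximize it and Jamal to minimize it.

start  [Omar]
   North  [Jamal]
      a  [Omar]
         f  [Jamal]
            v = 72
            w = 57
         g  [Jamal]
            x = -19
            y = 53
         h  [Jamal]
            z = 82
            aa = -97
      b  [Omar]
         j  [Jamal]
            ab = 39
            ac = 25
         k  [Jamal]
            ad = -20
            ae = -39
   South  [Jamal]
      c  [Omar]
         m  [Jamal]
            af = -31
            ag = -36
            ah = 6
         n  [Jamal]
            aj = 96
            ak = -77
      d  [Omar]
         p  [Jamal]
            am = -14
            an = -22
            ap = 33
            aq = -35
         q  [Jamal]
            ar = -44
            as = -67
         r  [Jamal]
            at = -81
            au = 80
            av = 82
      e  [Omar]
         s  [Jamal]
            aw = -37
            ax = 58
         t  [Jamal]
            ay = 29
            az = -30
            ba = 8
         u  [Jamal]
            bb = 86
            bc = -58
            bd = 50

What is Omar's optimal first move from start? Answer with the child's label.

North

f (Jamal): min(72, 57) = 57
g (Jamal): min(-19, 53) = -19
h (Jamal): min(82, -97) = -97
a (Omar): max(57, -19, -97) = 57
j (Jamal): min(39, 25) = 25
k (Jamal): min(-20, -39) = -39
b (Omar): max(25, -39) = 25
North (Jamal): min(57, 25) = 25
m (Jamal): min(-31, -36, 6) = -36
n (Jamal): min(96, -77) = -77
c (Omar): max(-36, -77) = -36
p (Jamal): min(-14, -22, 33, -35) = -35
q (Jamal): min(-44, -67) = -67
r (Jamal): min(-81, 80, 82) = -81
d (Omar): max(-35, -67, -81) = -35
s (Jamal): min(-37, 58) = -37
t (Jamal): min(29, -30, 8) = -30
u (Jamal): min(86, -58, 50) = -58
e (Omar): max(-37, -30, -58) = -30
South (Jamal): min(-36, -35, -30) = -36
start (Omar): max(25, -36) = 25
Omar at start wants the highest of {North=25, South=-36}, so chooses North.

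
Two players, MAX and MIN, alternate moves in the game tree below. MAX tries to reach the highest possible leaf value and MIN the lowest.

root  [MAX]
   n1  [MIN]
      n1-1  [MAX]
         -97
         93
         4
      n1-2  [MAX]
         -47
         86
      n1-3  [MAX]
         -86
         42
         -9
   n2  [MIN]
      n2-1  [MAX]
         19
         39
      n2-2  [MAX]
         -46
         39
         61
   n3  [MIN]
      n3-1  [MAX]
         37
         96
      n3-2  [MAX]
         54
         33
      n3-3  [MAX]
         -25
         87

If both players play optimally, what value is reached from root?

54

n1-1 (MAX): max(-97, 93, 4) = 93
n1-2 (MAX): max(-47, 86) = 86
n1-3 (MAX): max(-86, 42, -9) = 42
n1 (MIN): min(93, 86, 42) = 42
n2-1 (MAX): max(19, 39) = 39
n2-2 (MAX): max(-46, 39, 61) = 61
n2 (MIN): min(39, 61) = 39
n3-1 (MAX): max(37, 96) = 96
n3-2 (MAX): max(54, 33) = 54
n3-3 (MAX): max(-25, 87) = 87
n3 (MIN): min(96, 54, 87) = 54
root (MAX): max(42, 39, 54) = 54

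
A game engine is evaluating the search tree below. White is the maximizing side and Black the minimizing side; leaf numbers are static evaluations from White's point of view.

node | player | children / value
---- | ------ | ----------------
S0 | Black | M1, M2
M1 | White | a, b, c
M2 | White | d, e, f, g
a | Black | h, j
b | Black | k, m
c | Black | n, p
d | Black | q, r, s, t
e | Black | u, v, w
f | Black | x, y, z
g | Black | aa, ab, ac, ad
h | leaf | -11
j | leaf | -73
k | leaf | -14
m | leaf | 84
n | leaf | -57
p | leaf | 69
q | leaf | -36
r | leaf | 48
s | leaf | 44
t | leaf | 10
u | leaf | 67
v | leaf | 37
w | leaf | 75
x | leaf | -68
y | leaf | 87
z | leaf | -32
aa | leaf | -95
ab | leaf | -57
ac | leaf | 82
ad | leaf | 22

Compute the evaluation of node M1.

a (Black): min(-11, -73) = -73
b (Black): min(-14, 84) = -14
c (Black): min(-57, 69) = -57
M1 (White): max(-73, -14, -57) = -14

-14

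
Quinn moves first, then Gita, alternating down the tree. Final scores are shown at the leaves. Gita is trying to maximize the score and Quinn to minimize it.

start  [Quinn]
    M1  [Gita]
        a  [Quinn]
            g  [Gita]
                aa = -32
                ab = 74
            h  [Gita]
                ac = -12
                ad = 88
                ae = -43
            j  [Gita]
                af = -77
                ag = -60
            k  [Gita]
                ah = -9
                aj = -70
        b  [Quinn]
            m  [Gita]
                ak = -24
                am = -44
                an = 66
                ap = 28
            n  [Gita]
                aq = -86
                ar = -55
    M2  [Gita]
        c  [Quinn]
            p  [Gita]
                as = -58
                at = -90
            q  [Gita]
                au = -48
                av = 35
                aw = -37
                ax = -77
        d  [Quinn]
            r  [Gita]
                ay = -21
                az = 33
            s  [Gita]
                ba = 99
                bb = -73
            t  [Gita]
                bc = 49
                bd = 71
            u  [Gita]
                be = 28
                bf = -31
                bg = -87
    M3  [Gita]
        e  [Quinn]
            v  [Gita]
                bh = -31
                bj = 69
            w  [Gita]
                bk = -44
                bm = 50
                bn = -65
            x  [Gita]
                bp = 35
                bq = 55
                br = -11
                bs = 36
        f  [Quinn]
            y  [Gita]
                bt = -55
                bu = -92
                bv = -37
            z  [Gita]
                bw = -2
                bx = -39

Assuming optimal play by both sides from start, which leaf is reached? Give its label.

g (Gita): max(-32, 74) = 74
h (Gita): max(-12, 88, -43) = 88
j (Gita): max(-77, -60) = -60
k (Gita): max(-9, -70) = -9
a (Quinn): min(74, 88, -60, -9) = -60
m (Gita): max(-24, -44, 66, 28) = 66
n (Gita): max(-86, -55) = -55
b (Quinn): min(66, -55) = -55
M1 (Gita): max(-60, -55) = -55
p (Gita): max(-58, -90) = -58
q (Gita): max(-48, 35, -37, -77) = 35
c (Quinn): min(-58, 35) = -58
r (Gita): max(-21, 33) = 33
s (Gita): max(99, -73) = 99
t (Gita): max(49, 71) = 71
u (Gita): max(28, -31, -87) = 28
d (Quinn): min(33, 99, 71, 28) = 28
M2 (Gita): max(-58, 28) = 28
v (Gita): max(-31, 69) = 69
w (Gita): max(-44, 50, -65) = 50
x (Gita): max(35, 55, -11, 36) = 55
e (Quinn): min(69, 50, 55) = 50
y (Gita): max(-55, -92, -37) = -37
z (Gita): max(-2, -39) = -2
f (Quinn): min(-37, -2) = -37
M3 (Gita): max(50, -37) = 50
start (Quinn): min(-55, 28, 50) = -55
At start, Quinn picks M1 (lowest: -55).
At M1, Gita picks b (highest: -55).
At b, Quinn picks n (lowest: -55).
At n, Gita picks ar (highest: -55).
Terminal value -55.

ar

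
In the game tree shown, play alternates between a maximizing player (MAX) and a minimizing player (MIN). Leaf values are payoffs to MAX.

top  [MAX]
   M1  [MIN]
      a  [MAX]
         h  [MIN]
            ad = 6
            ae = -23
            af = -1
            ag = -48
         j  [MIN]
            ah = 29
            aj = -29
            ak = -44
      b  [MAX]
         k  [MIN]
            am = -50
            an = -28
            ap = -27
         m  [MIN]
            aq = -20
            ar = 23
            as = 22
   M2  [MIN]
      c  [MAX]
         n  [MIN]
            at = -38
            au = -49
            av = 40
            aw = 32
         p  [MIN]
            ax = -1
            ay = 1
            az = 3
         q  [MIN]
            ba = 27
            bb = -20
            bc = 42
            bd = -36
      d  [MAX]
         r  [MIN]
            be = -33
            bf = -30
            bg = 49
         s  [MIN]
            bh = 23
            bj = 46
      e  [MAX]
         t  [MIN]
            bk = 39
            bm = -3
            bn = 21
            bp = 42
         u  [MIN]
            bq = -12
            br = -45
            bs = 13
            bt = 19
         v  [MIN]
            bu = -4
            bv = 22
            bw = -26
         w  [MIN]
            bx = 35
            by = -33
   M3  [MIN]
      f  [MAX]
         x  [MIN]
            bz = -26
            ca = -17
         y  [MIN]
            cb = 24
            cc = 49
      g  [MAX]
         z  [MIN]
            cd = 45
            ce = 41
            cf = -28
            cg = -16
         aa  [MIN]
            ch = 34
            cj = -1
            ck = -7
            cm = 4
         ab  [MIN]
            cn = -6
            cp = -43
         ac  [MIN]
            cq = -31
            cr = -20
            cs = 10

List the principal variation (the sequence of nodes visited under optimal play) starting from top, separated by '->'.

top -> M2 -> e -> t -> bm

h (MIN): min(6, -23, -1, -48) = -48
j (MIN): min(29, -29, -44) = -44
a (MAX): max(-48, -44) = -44
k (MIN): min(-50, -28, -27) = -50
m (MIN): min(-20, 23, 22) = -20
b (MAX): max(-50, -20) = -20
M1 (MIN): min(-44, -20) = -44
n (MIN): min(-38, -49, 40, 32) = -49
p (MIN): min(-1, 1, 3) = -1
q (MIN): min(27, -20, 42, -36) = -36
c (MAX): max(-49, -1, -36) = -1
r (MIN): min(-33, -30, 49) = -33
s (MIN): min(23, 46) = 23
d (MAX): max(-33, 23) = 23
t (MIN): min(39, -3, 21, 42) = -3
u (MIN): min(-12, -45, 13, 19) = -45
v (MIN): min(-4, 22, -26) = -26
w (MIN): min(35, -33) = -33
e (MAX): max(-3, -45, -26, -33) = -3
M2 (MIN): min(-1, 23, -3) = -3
x (MIN): min(-26, -17) = -26
y (MIN): min(24, 49) = 24
f (MAX): max(-26, 24) = 24
z (MIN): min(45, 41, -28, -16) = -28
aa (MIN): min(34, -1, -7, 4) = -7
ab (MIN): min(-6, -43) = -43
ac (MIN): min(-31, -20, 10) = -31
g (MAX): max(-28, -7, -43, -31) = -7
M3 (MIN): min(24, -7) = -7
top (MAX): max(-44, -3, -7) = -3
At top, MAX picks M2 (highest: -3).
At M2, MIN picks e (lowest: -3).
At e, MAX picks t (highest: -3).
At t, MIN picks bm (lowest: -3).
Terminal value -3.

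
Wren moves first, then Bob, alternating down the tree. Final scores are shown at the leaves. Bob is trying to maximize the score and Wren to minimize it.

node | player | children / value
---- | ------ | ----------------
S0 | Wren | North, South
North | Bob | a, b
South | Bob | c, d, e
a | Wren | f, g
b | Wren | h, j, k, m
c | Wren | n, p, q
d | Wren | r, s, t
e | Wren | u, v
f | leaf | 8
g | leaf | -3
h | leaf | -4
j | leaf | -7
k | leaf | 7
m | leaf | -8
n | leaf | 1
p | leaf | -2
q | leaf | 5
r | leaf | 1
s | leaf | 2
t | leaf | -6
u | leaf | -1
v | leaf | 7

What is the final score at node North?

-3

a (Wren): min(8, -3) = -3
b (Wren): min(-4, -7, 7, -8) = -8
North (Bob): max(-3, -8) = -3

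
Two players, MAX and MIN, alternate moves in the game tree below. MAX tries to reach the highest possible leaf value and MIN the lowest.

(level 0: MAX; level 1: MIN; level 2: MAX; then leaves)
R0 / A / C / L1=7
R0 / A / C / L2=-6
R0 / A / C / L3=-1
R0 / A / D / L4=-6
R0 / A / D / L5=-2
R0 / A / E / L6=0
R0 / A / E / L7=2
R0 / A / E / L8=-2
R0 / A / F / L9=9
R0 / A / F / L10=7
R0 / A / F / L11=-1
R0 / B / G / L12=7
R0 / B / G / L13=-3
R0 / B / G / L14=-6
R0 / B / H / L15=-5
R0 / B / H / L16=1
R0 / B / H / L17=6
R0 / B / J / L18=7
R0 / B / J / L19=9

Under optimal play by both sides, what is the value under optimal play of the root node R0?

C (MAX): max(7, -6, -1) = 7
D (MAX): max(-6, -2) = -2
E (MAX): max(0, 2, -2) = 2
F (MAX): max(9, 7, -1) = 9
A (MIN): min(7, -2, 2, 9) = -2
G (MAX): max(7, -3, -6) = 7
H (MAX): max(-5, 1, 6) = 6
J (MAX): max(7, 9) = 9
B (MIN): min(7, 6, 9) = 6
R0 (MAX): max(-2, 6) = 6

6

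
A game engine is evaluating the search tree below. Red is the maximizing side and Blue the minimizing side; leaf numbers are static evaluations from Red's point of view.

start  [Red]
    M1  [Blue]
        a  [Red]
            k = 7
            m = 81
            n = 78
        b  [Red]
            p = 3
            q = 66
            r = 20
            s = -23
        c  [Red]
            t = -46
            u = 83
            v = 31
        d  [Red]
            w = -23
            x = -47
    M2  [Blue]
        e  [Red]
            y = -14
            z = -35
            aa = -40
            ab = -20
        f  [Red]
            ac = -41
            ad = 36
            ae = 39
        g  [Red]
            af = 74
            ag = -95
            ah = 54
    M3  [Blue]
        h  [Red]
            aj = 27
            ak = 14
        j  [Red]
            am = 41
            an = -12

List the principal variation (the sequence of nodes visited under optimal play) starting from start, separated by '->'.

a (Red): max(7, 81, 78) = 81
b (Red): max(3, 66, 20, -23) = 66
c (Red): max(-46, 83, 31) = 83
d (Red): max(-23, -47) = -23
M1 (Blue): min(81, 66, 83, -23) = -23
e (Red): max(-14, -35, -40, -20) = -14
f (Red): max(-41, 36, 39) = 39
g (Red): max(74, -95, 54) = 74
M2 (Blue): min(-14, 39, 74) = -14
h (Red): max(27, 14) = 27
j (Red): max(41, -12) = 41
M3 (Blue): min(27, 41) = 27
start (Red): max(-23, -14, 27) = 27
At start, Red picks M3 (highest: 27).
At M3, Blue picks h (lowest: 27).
At h, Red picks aj (highest: 27).
Terminal value 27.

start -> M3 -> h -> aj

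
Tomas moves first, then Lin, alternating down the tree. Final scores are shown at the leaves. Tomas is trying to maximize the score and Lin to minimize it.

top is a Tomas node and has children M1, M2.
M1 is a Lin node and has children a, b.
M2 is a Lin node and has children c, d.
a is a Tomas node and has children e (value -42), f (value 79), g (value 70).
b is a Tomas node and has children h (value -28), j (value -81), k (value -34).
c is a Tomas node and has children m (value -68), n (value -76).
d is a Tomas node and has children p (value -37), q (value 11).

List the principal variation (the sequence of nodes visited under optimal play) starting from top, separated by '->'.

top -> M1 -> b -> h

a (Tomas): max(-42, 79, 70) = 79
b (Tomas): max(-28, -81, -34) = -28
M1 (Lin): min(79, -28) = -28
c (Tomas): max(-68, -76) = -68
d (Tomas): max(-37, 11) = 11
M2 (Lin): min(-68, 11) = -68
top (Tomas): max(-28, -68) = -28
At top, Tomas picks M1 (highest: -28).
At M1, Lin picks b (lowest: -28).
At b, Tomas picks h (highest: -28).
Terminal value -28.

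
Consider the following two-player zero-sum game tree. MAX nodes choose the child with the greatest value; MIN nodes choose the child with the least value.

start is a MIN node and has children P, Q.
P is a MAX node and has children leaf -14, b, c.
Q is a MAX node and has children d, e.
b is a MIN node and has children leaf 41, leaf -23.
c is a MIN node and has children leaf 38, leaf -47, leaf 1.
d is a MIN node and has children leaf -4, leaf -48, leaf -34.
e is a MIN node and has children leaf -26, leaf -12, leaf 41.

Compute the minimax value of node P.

b (MIN): min(41, -23) = -23
c (MIN): min(38, -47, 1) = -47
P (MAX): max(-14, -23, -47) = -14

-14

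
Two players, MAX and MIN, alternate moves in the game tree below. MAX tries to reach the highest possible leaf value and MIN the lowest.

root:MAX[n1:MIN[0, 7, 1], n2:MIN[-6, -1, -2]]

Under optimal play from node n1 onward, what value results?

n1 (MIN): min(0, 7, 1) = 0

0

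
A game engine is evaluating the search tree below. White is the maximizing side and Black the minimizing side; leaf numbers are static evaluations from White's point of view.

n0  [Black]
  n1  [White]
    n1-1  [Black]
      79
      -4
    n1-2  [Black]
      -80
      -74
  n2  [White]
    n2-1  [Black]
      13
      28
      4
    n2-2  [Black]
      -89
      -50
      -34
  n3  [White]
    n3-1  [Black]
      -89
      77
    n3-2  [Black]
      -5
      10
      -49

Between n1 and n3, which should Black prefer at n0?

n1-1 (Black): min(79, -4) = -4
n1-2 (Black): min(-80, -74) = -80
n1 (White): max(-4, -80) = -4
n3-1 (Black): min(-89, 77) = -89
n3-2 (Black): min(-5, 10, -49) = -49
n3 (White): max(-89, -49) = -49
Black prefers the lower value; n1=-4, n3=-49. n3 is better since -49 < -4.

n3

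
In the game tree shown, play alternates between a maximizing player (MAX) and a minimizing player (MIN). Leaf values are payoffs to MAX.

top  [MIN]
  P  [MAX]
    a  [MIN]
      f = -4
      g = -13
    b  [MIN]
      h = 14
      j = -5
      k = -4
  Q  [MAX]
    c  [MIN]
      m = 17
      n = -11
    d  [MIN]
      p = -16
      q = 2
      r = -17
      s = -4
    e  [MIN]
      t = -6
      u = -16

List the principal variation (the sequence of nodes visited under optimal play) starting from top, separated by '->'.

a (MIN): min(-4, -13) = -13
b (MIN): min(14, -5, -4) = -5
P (MAX): max(-13, -5) = -5
c (MIN): min(17, -11) = -11
d (MIN): min(-16, 2, -17, -4) = -17
e (MIN): min(-6, -16) = -16
Q (MAX): max(-11, -17, -16) = -11
top (MIN): min(-5, -11) = -11
At top, MIN picks Q (lowest: -11).
At Q, MAX picks c (highest: -11).
At c, MIN picks n (lowest: -11).
Terminal value -11.

top -> Q -> c -> n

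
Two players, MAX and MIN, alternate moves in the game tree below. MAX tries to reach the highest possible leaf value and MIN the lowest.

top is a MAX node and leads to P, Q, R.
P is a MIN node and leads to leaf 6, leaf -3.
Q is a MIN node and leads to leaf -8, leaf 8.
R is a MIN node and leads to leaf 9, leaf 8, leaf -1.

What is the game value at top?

P (MIN): min(6, -3) = -3
Q (MIN): min(-8, 8) = -8
R (MIN): min(9, 8, -1) = -1
top (MAX): max(-3, -8, -1) = -1

-1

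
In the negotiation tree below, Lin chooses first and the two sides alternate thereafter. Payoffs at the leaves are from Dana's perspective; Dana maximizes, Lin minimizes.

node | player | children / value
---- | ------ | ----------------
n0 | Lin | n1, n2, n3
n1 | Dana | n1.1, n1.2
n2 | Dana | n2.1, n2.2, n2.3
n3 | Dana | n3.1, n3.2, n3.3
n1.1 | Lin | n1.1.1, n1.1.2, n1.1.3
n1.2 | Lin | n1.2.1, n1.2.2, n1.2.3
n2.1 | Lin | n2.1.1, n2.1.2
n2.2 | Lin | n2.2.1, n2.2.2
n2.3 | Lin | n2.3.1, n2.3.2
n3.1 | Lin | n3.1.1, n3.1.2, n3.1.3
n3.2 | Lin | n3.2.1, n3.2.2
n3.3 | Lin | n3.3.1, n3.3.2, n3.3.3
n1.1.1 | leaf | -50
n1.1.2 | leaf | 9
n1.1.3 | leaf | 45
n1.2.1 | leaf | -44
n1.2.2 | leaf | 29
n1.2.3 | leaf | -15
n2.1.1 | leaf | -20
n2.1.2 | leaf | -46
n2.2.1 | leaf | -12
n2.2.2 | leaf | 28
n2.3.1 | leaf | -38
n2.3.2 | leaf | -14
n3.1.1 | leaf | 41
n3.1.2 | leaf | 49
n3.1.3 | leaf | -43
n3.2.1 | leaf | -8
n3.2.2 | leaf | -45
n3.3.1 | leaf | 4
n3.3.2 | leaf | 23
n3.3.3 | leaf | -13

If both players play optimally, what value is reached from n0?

n1.1 (Lin): min(-50, 9, 45) = -50
n1.2 (Lin): min(-44, 29, -15) = -44
n1 (Dana): max(-50, -44) = -44
n2.1 (Lin): min(-20, -46) = -46
n2.2 (Lin): min(-12, 28) = -12
n2.3 (Lin): min(-38, -14) = -38
n2 (Dana): max(-46, -12, -38) = -12
n3.1 (Lin): min(41, 49, -43) = -43
n3.2 (Lin): min(-8, -45) = -45
n3.3 (Lin): min(4, 23, -13) = -13
n3 (Dana): max(-43, -45, -13) = -13
n0 (Lin): min(-44, -12, -13) = -44

-44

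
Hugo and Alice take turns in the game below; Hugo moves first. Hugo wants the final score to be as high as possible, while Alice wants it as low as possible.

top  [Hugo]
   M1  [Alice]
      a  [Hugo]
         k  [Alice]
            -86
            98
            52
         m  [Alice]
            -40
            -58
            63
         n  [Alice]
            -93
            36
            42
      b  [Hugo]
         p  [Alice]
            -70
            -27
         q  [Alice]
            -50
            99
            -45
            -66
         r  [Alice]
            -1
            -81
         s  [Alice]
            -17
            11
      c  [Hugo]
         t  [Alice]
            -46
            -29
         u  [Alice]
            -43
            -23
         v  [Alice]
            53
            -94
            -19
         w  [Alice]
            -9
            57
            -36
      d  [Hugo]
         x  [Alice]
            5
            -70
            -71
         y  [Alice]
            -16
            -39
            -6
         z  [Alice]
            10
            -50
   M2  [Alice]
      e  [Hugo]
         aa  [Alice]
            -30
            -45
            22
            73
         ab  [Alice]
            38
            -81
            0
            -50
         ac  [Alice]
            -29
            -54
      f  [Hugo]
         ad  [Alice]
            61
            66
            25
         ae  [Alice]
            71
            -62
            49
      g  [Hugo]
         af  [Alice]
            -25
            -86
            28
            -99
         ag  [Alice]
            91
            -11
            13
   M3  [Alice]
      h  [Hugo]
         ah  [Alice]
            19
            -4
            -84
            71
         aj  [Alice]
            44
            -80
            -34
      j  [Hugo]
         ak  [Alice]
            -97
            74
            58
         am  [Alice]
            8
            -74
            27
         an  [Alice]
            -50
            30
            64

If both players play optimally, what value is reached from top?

k (Alice): min(-86, 98, 52) = -86
m (Alice): min(-40, -58, 63) = -58
n (Alice): min(-93, 36, 42) = -93
a (Hugo): max(-86, -58, -93) = -58
p (Alice): min(-70, -27) = -70
q (Alice): min(-50, 99, -45, -66) = -66
r (Alice): min(-1, -81) = -81
s (Alice): min(-17, 11) = -17
b (Hugo): max(-70, -66, -81, -17) = -17
t (Alice): min(-46, -29) = -46
u (Alice): min(-43, -23) = -43
v (Alice): min(53, -94, -19) = -94
w (Alice): min(-9, 57, -36) = -36
c (Hugo): max(-46, -43, -94, -36) = -36
x (Alice): min(5, -70, -71) = -71
y (Alice): min(-16, -39, -6) = -39
z (Alice): min(10, -50) = -50
d (Hugo): max(-71, -39, -50) = -39
M1 (Alice): min(-58, -17, -36, -39) = -58
aa (Alice): min(-30, -45, 22, 73) = -45
ab (Alice): min(38, -81, 0, -50) = -81
ac (Alice): min(-29, -54) = -54
e (Hugo): max(-45, -81, -54) = -45
ad (Alice): min(61, 66, 25) = 25
ae (Alice): min(71, -62, 49) = -62
f (Hugo): max(25, -62) = 25
af (Alice): min(-25, -86, 28, -99) = -99
ag (Alice): min(91, -11, 13) = -11
g (Hugo): max(-99, -11) = -11
M2 (Alice): min(-45, 25, -11) = -45
ah (Alice): min(19, -4, -84, 71) = -84
aj (Alice): min(44, -80, -34) = -80
h (Hugo): max(-84, -80) = -80
ak (Alice): min(-97, 74, 58) = -97
am (Alice): min(8, -74, 27) = -74
an (Alice): min(-50, 30, 64) = -50
j (Hugo): max(-97, -74, -50) = -50
M3 (Alice): min(-80, -50) = -80
top (Hugo): max(-58, -45, -80) = -45

-45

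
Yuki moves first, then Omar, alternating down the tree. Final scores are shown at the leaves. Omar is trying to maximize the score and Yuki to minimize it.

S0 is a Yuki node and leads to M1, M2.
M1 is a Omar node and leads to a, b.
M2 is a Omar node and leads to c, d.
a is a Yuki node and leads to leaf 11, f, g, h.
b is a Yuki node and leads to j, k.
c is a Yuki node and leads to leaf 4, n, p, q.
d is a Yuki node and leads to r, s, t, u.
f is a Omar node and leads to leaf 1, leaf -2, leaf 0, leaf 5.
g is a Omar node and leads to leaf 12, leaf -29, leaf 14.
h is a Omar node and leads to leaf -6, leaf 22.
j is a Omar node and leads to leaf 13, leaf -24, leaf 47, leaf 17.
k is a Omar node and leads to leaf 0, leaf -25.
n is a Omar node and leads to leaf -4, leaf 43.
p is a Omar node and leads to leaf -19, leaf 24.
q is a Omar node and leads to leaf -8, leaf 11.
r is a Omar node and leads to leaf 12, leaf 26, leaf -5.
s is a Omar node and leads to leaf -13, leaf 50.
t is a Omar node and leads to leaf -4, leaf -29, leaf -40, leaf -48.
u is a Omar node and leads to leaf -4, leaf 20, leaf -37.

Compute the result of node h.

h (Omar): max(-6, 22) = 22

22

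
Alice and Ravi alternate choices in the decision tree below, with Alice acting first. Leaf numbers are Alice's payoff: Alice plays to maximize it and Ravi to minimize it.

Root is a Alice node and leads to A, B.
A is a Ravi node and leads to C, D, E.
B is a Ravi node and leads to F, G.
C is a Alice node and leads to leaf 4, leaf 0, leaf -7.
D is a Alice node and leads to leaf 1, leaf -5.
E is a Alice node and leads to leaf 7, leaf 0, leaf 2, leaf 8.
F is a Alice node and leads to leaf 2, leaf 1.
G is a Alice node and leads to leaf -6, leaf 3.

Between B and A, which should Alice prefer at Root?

F (Alice): max(2, 1) = 2
G (Alice): max(-6, 3) = 3
B (Ravi): min(2, 3) = 2
C (Alice): max(4, 0, -7) = 4
D (Alice): max(1, -5) = 1
E (Alice): max(7, 0, 2, 8) = 8
A (Ravi): min(4, 1, 8) = 1
Alice prefers the higher value; B=2, A=1. B is better since 2 > 1.

B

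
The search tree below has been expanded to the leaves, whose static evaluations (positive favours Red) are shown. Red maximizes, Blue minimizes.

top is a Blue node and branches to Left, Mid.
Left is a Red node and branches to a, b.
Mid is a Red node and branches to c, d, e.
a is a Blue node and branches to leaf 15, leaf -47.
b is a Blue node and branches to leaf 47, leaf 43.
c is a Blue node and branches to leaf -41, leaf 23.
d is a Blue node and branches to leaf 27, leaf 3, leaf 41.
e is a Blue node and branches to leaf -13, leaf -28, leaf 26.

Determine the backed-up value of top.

3

a (Blue): min(15, -47) = -47
b (Blue): min(47, 43) = 43
Left (Red): max(-47, 43) = 43
c (Blue): min(-41, 23) = -41
d (Blue): min(27, 3, 41) = 3
e (Blue): min(-13, -28, 26) = -28
Mid (Red): max(-41, 3, -28) = 3
top (Blue): min(43, 3) = 3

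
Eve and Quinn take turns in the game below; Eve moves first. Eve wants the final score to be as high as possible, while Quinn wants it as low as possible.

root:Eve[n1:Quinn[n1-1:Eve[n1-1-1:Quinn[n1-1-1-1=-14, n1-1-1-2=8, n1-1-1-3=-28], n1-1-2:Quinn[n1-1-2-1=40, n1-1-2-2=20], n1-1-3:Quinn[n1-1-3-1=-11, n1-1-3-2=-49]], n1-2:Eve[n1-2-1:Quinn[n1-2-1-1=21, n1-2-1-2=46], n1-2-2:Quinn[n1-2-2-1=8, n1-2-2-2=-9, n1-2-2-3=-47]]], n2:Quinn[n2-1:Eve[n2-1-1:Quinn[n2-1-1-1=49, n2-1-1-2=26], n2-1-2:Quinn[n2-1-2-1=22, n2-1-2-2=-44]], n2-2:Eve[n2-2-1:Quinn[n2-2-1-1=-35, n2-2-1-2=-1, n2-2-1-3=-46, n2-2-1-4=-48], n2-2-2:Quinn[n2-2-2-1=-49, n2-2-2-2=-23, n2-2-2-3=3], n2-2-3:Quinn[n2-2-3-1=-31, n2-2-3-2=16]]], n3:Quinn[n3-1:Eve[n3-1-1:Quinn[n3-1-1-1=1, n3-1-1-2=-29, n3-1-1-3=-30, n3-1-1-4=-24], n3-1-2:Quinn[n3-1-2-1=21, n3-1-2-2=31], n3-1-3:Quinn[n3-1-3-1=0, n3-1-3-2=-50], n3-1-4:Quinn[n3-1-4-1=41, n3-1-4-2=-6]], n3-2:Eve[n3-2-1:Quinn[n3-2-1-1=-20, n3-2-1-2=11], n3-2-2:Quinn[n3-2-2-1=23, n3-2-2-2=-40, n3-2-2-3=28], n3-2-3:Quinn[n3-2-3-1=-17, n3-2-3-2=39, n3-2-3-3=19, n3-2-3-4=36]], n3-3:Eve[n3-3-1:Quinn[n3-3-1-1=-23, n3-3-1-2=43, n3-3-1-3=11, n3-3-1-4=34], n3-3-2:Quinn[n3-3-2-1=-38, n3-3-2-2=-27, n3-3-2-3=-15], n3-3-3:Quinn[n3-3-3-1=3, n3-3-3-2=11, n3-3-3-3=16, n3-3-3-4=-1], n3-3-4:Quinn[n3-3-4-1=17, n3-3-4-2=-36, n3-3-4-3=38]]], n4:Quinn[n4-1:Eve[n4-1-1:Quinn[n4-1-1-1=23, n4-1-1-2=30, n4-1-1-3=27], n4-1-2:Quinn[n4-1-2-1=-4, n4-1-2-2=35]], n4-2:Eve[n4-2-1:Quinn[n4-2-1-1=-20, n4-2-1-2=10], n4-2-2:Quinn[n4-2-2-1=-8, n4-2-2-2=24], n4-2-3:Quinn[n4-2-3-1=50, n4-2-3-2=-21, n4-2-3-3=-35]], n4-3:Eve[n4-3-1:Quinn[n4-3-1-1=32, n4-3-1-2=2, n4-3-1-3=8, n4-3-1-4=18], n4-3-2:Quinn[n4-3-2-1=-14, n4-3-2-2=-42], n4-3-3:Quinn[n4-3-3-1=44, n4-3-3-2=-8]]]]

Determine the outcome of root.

n1-1-1 (Quinn): min(-14, 8, -28) = -28
n1-1-2 (Quinn): min(40, 20) = 20
n1-1-3 (Quinn): min(-11, -49) = -49
n1-1 (Eve): max(-28, 20, -49) = 20
n1-2-1 (Quinn): min(21, 46) = 21
n1-2-2 (Quinn): min(8, -9, -47) = -47
n1-2 (Eve): max(21, -47) = 21
n1 (Quinn): min(20, 21) = 20
n2-1-1 (Quinn): min(49, 26) = 26
n2-1-2 (Quinn): min(22, -44) = -44
n2-1 (Eve): max(26, -44) = 26
n2-2-1 (Quinn): min(-35, -1, -46, -48) = -48
n2-2-2 (Quinn): min(-49, -23, 3) = -49
n2-2-3 (Quinn): min(-31, 16) = -31
n2-2 (Eve): max(-48, -49, -31) = -31
n2 (Quinn): min(26, -31) = -31
n3-1-1 (Quinn): min(1, -29, -30, -24) = -30
n3-1-2 (Quinn): min(21, 31) = 21
n3-1-3 (Quinn): min(0, -50) = -50
n3-1-4 (Quinn): min(41, -6) = -6
n3-1 (Eve): max(-30, 21, -50, -6) = 21
n3-2-1 (Quinn): min(-20, 11) = -20
n3-2-2 (Quinn): min(23, -40, 28) = -40
n3-2-3 (Quinn): min(-17, 39, 19, 36) = -17
n3-2 (Eve): max(-20, -40, -17) = -17
n3-3-1 (Quinn): min(-23, 43, 11, 34) = -23
n3-3-2 (Quinn): min(-38, -27, -15) = -38
n3-3-3 (Quinn): min(3, 11, 16, -1) = -1
n3-3-4 (Quinn): min(17, -36, 38) = -36
n3-3 (Eve): max(-23, -38, -1, -36) = -1
n3 (Quinn): min(21, -17, -1) = -17
n4-1-1 (Quinn): min(23, 30, 27) = 23
n4-1-2 (Quinn): min(-4, 35) = -4
n4-1 (Eve): max(23, -4) = 23
n4-2-1 (Quinn): min(-20, 10) = -20
n4-2-2 (Quinn): min(-8, 24) = -8
n4-2-3 (Quinn): min(50, -21, -35) = -35
n4-2 (Eve): max(-20, -8, -35) = -8
n4-3-1 (Quinn): min(32, 2, 8, 18) = 2
n4-3-2 (Quinn): min(-14, -42) = -42
n4-3-3 (Quinn): min(44, -8) = -8
n4-3 (Eve): max(2, -42, -8) = 2
n4 (Quinn): min(23, -8, 2) = -8
root (Eve): max(20, -31, -17, -8) = 20

20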